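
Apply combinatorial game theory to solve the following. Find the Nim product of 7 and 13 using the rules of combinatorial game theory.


Nim multiplication is bilinear over XOR: (u XOR v) * w = (u*w) XOR (v*w).
So we split each operand into its bit components and XOR the pairwise Nim products.
7 = 1 + 2 + 4 (as XOR of powers of 2).
13 = 1 + 4 + 8 (as XOR of powers of 2).
Using the standard Nim-product table on single bits:
  2*2 = 3,   2*4 = 8,   2*8 = 12,
  4*4 = 6,   4*8 = 11,  8*8 = 13,
and  1*x = x (identity), k*l = l*k (commutative).
Pairwise Nim products:
  1 * 1 = 1
  1 * 4 = 4
  1 * 8 = 8
  2 * 1 = 2
  2 * 4 = 8
  2 * 8 = 12
  4 * 1 = 4
  4 * 4 = 6
  4 * 8 = 11
XOR them: 1 XOR 4 XOR 8 XOR 2 XOR 8 XOR 12 XOR 4 XOR 6 XOR 11 = 2.
Result: 7 * 13 = 2 (in Nim).

2


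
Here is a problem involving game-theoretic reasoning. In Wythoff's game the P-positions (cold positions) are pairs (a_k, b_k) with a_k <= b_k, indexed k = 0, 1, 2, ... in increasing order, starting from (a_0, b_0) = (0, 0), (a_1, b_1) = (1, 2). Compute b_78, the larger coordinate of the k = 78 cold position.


By Wythoff's theorem, a_k = floor(k * phi) and b_k = floor(k * phi^2) = a_k + k, where phi = (1 + sqrt(5))/2 is the golden ratio.
phi = (1 + sqrt(5))/2 = 1.618034
phi^2 = phi + 1 = 2.618034
k = 78
k * phi^2 = 78 * 2.618034 = 204.206651
b_78 = floor(k * phi^2) = 204 (check: a_78 + k = 126 + 78 = 204)

204


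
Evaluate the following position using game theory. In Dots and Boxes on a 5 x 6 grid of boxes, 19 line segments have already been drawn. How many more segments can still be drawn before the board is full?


Grid: 5 x 6 boxes, i.e. 6 rows and 7 columns of dots.
Horizontal edges: (rows + 1) * cols = 6 * 6 = 36
Vertical edges: rows * (cols + 1) = 5 * 7 = 35
Total edges: 36 + 35 = 71
Edges drawn: 19
Remaining: 71 - 19 = 52

52


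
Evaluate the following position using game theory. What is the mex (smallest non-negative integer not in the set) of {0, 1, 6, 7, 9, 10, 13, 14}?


Set = {0, 1, 6, 7, 9, 10, 13, 14}
0 is in the set.
1 is in the set.
2 is NOT in the set. This is the mex.
mex = 2

2


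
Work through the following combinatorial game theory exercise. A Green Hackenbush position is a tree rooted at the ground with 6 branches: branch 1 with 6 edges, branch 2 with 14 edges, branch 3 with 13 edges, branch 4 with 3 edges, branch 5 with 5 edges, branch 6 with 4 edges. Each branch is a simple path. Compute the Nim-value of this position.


The tree has 6 branches from the ground vertex.
In Green Hackenbush, the Nim-value of a simple path of length k is k.
Branch 1: length 6, Nim-value = 6
Branch 2: length 14, Nim-value = 14
Branch 3: length 13, Nim-value = 13
Branch 4: length 3, Nim-value = 3
Branch 5: length 5, Nim-value = 5
Branch 6: length 4, Nim-value = 4
Total Nim-value = XOR of all branch values:
0 XOR 6 = 6
6 XOR 14 = 8
8 XOR 13 = 5
5 XOR 3 = 6
6 XOR 5 = 3
3 XOR 4 = 7
Nim-value of the tree = 7

7


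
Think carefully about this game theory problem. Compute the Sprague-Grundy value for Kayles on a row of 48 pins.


Kayles: a move removes 1 or 2 adjacent pins from a contiguous row.
Removing pins from a row of k leaves two independent rows (a, b) with a + b = k - 1 (one pin) or a + b = k - 2 (two pins); an end removal gives a = 0.
By Sprague-Grundy, G(k) = mex{ G(a) XOR G(b) } over all these splits. G(0) = 0.
G(1): splits (0,0):0^0=0 -> mex({0}) = 1
G(2): splits (0,1):0^1=1 (0,0):0^0=0 -> mex({0, 1}) = 2
G(3): splits (0,2):0^2=2 (1,1):1^1=0 (0,1):0^1=1 -> mex({0, 1, 2}) = 3
G(4): splits (0,3):0^3=3 (1,2):1^2=3 (0,2):0^2=2 (1,1):1^1=0 -> mex({0, 2, 3}) = 1
G(5): splits (0,4):0^1=1 (1,3):1^3=2 (2,2):2^2=0 (0,3):0^3=3 (1,2):1^2=3 -> mex({0, 1, 2, 3}) = 4
G(6) = mex({0, 1, 2, 4}) = 3
G(7) = mex({0, 1, 3, 4, 5}) = 2
G(8) = mex({0, 2, 3, 5, 6}) = 1
G(9) = mex({0, 1, 2, 3, 6, 7}) = 4
G(10) = mex({0, 1, 3, 4, 5, 7}) = 2
G(11) = mex({0, 1, 2, 3, 4, 5}) = 6
G(12) = mex({0, 1, 2, 3, 5, 6, 7}) = 4
G(13) = mex({0, 2, 3, 4, 6, 7}) = 1
G(14) = mex({0, 1, 4, 5, 6, 7}) = 2
G(15) = mex({0, 1, 2, 3, 4, 5, 6}) = 7
G(16) = mex({0, 2, 3, 5, 6, 7}) = 1
G(17) = mex({0, 1, 2, 3, 5, 6, 7}) = 4
G(18) = mex({0, 1, 2, 4, 5, 6}) = 3
G(19) = mex({0, 1, 3, 4, 5, 7}) = 2
G(20) = mex({0, 2, 3, 4, 5, 6, 7}) = 1
G(21) = mex({0, 1, 2, 3, 5, 6, 7}) = 4
G(22) = mex({0, 1, 2, 3, 4, 5, 7}) = 6
G(23) = mex({0, 1, 2, 3, 4, 5, 6}) = 7
G(24) = mex({0, 1, 2, 3, 5, 6, 7}) = 4
G(25) = mex({0, 2, 3, 4, 6, 7}) = 1
G(26) = mex({0, 1, 3, 4, 5, 6, 7}) = 2
G(27) = mex({0, 1, 2, 3, 4, 5, 6, 7}) = 8
G(28) = mex({0, 1, 2, 3, 4, 6, 7, 8}) = 5
G(29) = mex({0, 1, 2, 3, 5, 6, 7, 8, 9}) = 4
G(30) = mex({0, 1, 2, 3, 4, 5, 6, 9, 10}) = 7
G(31) = mex({0, 1, 3, 4, 5, 7, 10, 11}) = 2
G(32) = mex({0, 2, 3, 4, 5, 6, 7, 9, 11}) = 1
G(33) = mex({0, 1, 2, 3, 4, 5, 6, 7, 9, 12}) = 8
G(34) = mex({0, 1, 2, 3, 4, 5, 7, 8, 11, 12}) = 6
G(35) = mex({0, 1, 2, 3, 4, 5, 6, 8, 9, 10, 11}) = 7
G(36) = mex({0, 1, 2, 3, 5, 6, 7, 9, 10}) = 4
G(37) = mex({0, 2, 3, 4, 6, 7, 9, 10, 11, 12}) = 1
G(38) = mex({0, 1, 3, 4, 5, 6, 7, 9, 10, 11, 12}) = 2
G(39) = mex({0, 1, 2, 4, 5, 6, 7, 9, 10, 12, 14}) = 3
G(40) = mex({0, 2, 3, 4, 6, 7, 11, 12, 14}) = 1
G(41) = mex({0, 1, 2, 3, 5, 6, 7, 9, 10, 11, 12}) = 4
G(42) = mex({0, 1, 2, 3, 4, 5, 6, 9, 10}) = 7
G(43) = mex({0, 1, 3, 4, 5, 7, 9, 10, 12, 15}) = 2
G(44) = mex({0, 2, 3, 4, 5, 6, 7, 9, 10, 12, 15}) = 1
G(45) = mex({0, 1, 2, 3, 4, 5, 6, 7, 9, 10, 12, 14}) = 8
G(46) = mex({0, 1, 3, 4, 5, 7, 8, 11, 12, 14}) = 2
G(47) = mex({0, 1, 2, 3, 4, 5, 6, 8, 9, 10, 11, 12}) = 7
G(48) = mex({0, 1, 2, 3, 5, 6, 7, 9, 10}) = 4
Therefore G(48) = 4.

4


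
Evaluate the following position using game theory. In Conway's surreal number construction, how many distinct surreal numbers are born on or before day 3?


Day 0: {|} = 0 is born. Count = 1.
Day n: the number of surreal numbers born by day n is 2^(n+1) - 1.
By day 0: 2^1 - 1 = 1
By day 1: 2^2 - 1 = 3
By day 2: 2^3 - 1 = 7
By day 3: 2^4 - 1 = 15
By day 3: 15 surreal numbers.

15


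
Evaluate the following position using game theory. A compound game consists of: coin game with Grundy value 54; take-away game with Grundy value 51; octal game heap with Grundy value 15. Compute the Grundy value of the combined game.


By the Sprague-Grundy theorem, the Grundy value of a sum of games is the XOR of individual Grundy values.
coin game: Grundy value = 54. Running XOR: 0 XOR 54 = 54
take-away game: Grundy value = 51. Running XOR: 54 XOR 51 = 5
octal game heap: Grundy value = 15. Running XOR: 5 XOR 15 = 10
The combined Grundy value is 10.

10


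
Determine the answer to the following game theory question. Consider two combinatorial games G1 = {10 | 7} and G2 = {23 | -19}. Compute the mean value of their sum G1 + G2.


G1 = {10 | 7}, G2 = {23 | -19}
Each is a switch {a | b} with numbers a > b; its mean value is (a + b)/2, and mean value is additive over game sums: m(G1 + G2) = m(G1) + m(G2).
Mean of G1 = (10 + (7))/2 = 17/2 = 17/2
Mean of G2 = (23 + (-19))/2 = 4/2 = 2
Mean of G1 + G2 = 17/2 + 2 = 21/2

21/2


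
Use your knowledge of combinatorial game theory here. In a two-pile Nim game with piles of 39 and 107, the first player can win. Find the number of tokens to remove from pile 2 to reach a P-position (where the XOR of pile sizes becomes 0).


Piles: 39 and 107
Current XOR: 39 XOR 107 = 76 (non-zero, so this is an N-position).
To make the XOR zero, we need to find a move that balances the piles.
For pile 2 (size 107): target = 107 XOR 76 = 39
We reduce pile 2 from 107 to 39.
Tokens removed: 107 - 39 = 68
Verification: 39 XOR 39 = 0

68


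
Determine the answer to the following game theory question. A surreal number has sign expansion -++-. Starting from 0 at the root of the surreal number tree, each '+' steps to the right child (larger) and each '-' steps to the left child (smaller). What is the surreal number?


Sign expansion: -++-
Rule: track bounds (lo, hi), initially (-inf, +inf). On '+', the current value becomes lo and we move to the simplest number in (value, hi): value + 1 if hi = +inf, otherwise the midpoint (value + hi)/2. On '-', the current value becomes hi and we move to value - 1 if lo = -inf, otherwise the midpoint (lo + value)/2.
Start at 0.
Step 1: sign = -, move left. Bounds: (-inf, 0). Value = -1
Step 2: sign = +, move right. Bounds: (-1, 0). Value = -1/2
Step 3: sign = +, move right. Bounds: (-1/2, 0). Value = -1/4
Step 4: sign = -, move left. Bounds: (-1/2, -1/4). Value = -3/8
The surreal number with sign expansion -++- is -3/8.

-3/8


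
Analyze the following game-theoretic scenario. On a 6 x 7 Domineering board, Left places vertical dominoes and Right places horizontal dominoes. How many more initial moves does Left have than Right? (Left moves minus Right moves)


Board is 6 x 7 (rows x cols).
Left (vertical) placements: (rows-1) * cols = 5 * 7 = 35
Right (horizontal) placements: rows * (cols-1) = 6 * 6 = 36
Advantage = Left - Right = 35 - 36 = -1

-1


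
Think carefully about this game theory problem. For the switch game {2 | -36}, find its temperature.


The game is {2 | -36}, a switch {a | b} with numbers a > b.
Cooling {a | b} by t gives {a - t | b + t}, which stops being hot when a - t = b + t, i.e. at t = (a - b)/2. So the temperature of a switch is (a - b)/2.
Temperature = (Left option - Right option) / 2
= (2 - (-36)) / 2
= 38 / 2
= 19

19


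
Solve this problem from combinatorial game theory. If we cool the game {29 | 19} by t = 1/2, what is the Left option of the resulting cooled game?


Original game: {29 | 19} (a switch {a | b} with a > b).
Cooling by t (for t below the temperature (a - b)/2 = 5) taxes each move by t: {a | b} cooled by t is {a - t | b + t}.
Cooling amount: t = 1/2
Cooled Left option: 29 - 1/2 = 57/2
Cooled Right option: 19 + 1/2 = 39/2
Cooled game: {57/2 | 39/2}
Left option = 57/2

57/2


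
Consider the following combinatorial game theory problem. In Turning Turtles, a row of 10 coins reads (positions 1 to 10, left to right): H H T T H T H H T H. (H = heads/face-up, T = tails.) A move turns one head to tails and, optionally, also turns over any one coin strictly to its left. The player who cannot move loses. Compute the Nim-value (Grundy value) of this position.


Coins: H H T T H T H H T H
Key fact: a single head at position k behaves exactly like a Nim heap of size k (turning it to T and optionally flipping a coin at j < k corresponds to moving the heap from k to j, or to 0), and heads combine as a disjunctive sum (two heads at the same place would cancel, matching j XOR j = 0). So the Nim-value is the XOR of the 1-indexed positions of the heads.
Face-up positions (1-indexed): [1, 2, 5, 7, 8, 10]
XOR 0 with 1: 0 XOR 1 = 1
XOR 1 with 2: 1 XOR 2 = 3
XOR 3 with 5: 3 XOR 5 = 6
XOR 6 with 7: 6 XOR 7 = 1
XOR 1 with 8: 1 XOR 8 = 9
XOR 9 with 10: 9 XOR 10 = 3
Nim-value = 3

3


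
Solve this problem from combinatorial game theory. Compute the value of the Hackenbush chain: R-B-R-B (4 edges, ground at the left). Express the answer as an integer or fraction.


Edges (from ground): R-B-R-B
By Berlekamp's sign-expansion rule, a Blue-Red Hackenbush stalk has the value of the surreal number whose sign sequence is the edge sequence with B -> + and R -> -.
Sign sequence: -+-+
Trace the sign expansion in the surreal number tree, starting from 0:
Edge 1: R (sign -) -> bounds (-inf, 0), value = -1
Edge 2: B (sign +) -> bounds (-1, 0), value = -1/2
Edge 3: R (sign -) -> bounds (-1, -1/2), value = -3/4
Edge 4: B (sign +) -> bounds (-3/4, -1/2), value = -5/8
Game value = -5/8

-5/8


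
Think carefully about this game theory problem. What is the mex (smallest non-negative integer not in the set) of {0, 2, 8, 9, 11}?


Set = {0, 2, 8, 9, 11}
0 is in the set.
1 is NOT in the set. This is the mex.
mex = 1

1


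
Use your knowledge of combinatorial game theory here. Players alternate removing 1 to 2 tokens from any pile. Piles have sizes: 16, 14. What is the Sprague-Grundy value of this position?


Subtraction set: {1, 2}
For this subtraction set, G(n) = n mod 3 (period = max + 1 = 3).
Pile 1 (size 16): G(16) = 16 mod 3 = 1
Pile 2 (size 14): G(14) = 14 mod 3 = 2
Total Grundy value = XOR of all: 1 XOR 2 = 3

3


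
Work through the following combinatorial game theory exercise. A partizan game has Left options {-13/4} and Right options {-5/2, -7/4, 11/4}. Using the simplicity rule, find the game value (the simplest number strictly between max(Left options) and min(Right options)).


Left options: {-13/4}, max = -13/4
Right options: {-5/2, -7/4, 11/4}, min = -5/2
All options are numbers and max(Left) < min(Right), so by the simplicity theorem the value is the simplest (earliest-born) number strictly between -13/4 and -5/2.
The only integer strictly between -13/4 and -5/2 is -3.
No non-integer in the interval can be simpler: if x is a non-integer in the interval, then floor(x) or ceil(x) also lies in the interval (the interval contains an integer), and both are proper prefixes of x's sign expansion, i.e. born earlier. So the game value is -3.
Game value = -3

-3


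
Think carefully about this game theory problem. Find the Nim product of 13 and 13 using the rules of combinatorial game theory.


Nim multiplication is bilinear over XOR: (u XOR v) * w = (u*w) XOR (v*w).
So we split each operand into its bit components and XOR the pairwise Nim products.
13 = 1 + 4 + 8 (as XOR of powers of 2).
13 = 1 + 4 + 8 (as XOR of powers of 2).
Using the standard Nim-product table on single bits:
  2*2 = 3,   2*4 = 8,   2*8 = 12,
  4*4 = 6,   4*8 = 11,  8*8 = 13,
and  1*x = x (identity), k*l = l*k (commutative).
Pairwise Nim products:
  1 * 1 = 1
  1 * 4 = 4
  1 * 8 = 8
  4 * 1 = 4
  4 * 4 = 6
  4 * 8 = 11
  8 * 1 = 8
  8 * 4 = 11
  8 * 8 = 13
XOR them: 1 XOR 4 XOR 8 XOR 4 XOR 6 XOR 11 XOR 8 XOR 11 XOR 13 = 10.
Result: 13 * 13 = 10 (in Nim).

10


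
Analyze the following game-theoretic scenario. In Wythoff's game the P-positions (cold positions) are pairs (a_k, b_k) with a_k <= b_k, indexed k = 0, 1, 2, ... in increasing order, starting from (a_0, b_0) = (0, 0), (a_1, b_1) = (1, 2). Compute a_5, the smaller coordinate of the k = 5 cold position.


By Wythoff's theorem, a_k = floor(k * phi) and b_k = floor(k * phi^2) = a_k + k, where phi = (1 + sqrt(5))/2 is the golden ratio.
phi = (1 + sqrt(5))/2 = 1.618034
k = 5
k * phi = 5 * 1.618034 = 8.090170
a_5 = floor(k * phi) = 8

8


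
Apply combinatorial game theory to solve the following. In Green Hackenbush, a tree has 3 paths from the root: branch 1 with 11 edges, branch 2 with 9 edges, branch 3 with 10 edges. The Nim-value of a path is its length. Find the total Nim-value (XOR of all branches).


The tree has 3 branches from the ground vertex.
In Green Hackenbush, the Nim-value of a simple path of length k is k.
Branch 1: length 11, Nim-value = 11
Branch 2: length 9, Nim-value = 9
Branch 3: length 10, Nim-value = 10
Total Nim-value = XOR of all branch values:
0 XOR 11 = 11
11 XOR 9 = 2
2 XOR 10 = 8
Nim-value of the tree = 8

8


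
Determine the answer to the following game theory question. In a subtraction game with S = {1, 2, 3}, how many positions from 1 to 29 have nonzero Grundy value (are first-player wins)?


Subtraction set S = {1, 2, 3}, so G(n) = n mod 4.
G(n) = 0 when n is a multiple of 4.
Multiples of 4 in [1, 29]: 7
N-positions (nonzero Grundy) = 29 - 7 = 22

22


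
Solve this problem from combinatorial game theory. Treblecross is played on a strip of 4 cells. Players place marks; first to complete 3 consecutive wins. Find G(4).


Treblecross: place X on empty cells; 3-in-a-row wins.
Playing within two cells of an existing X lets the opponent win at once, so sensible play treats the cells i-2..i+2 around each X as dead. The player left with no safe cell loses, so this is a normal-play take-away game on strips of safe cells.
Placing X at cell i (0-indexed) of a strip of k safe cells leaves independent strips of sizes max(0, i-2) and max(0, k-i-3). Hence G(k) = mex{ G(max(0,i-2)) XOR G(max(0,k-i-3)) : 0 <= i < k }, with G(0) = 0.
G(1): splits (0,0):0^0=0 -> mex({0}) = 1
G(2): splits (0,0):0^0=0 -> mex({0}) = 1
G(3): splits (0,0):0^0=0 -> mex({0}) = 1
G(4): splits (0,1):0^1=1 (0,0):0^0=0 -> mex({0, 1}) = 2
Therefore G(4) = 2.

2


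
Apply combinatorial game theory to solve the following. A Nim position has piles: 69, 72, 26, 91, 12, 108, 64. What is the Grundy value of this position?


We need the XOR (exclusive or) of all pile sizes.
After XOR-ing pile 1 (size 69): 0 XOR 69 = 69
After XOR-ing pile 2 (size 72): 69 XOR 72 = 13
After XOR-ing pile 3 (size 26): 13 XOR 26 = 23
After XOR-ing pile 4 (size 91): 23 XOR 91 = 76
After XOR-ing pile 5 (size 12): 76 XOR 12 = 64
After XOR-ing pile 6 (size 108): 64 XOR 108 = 44
After XOR-ing pile 7 (size 64): 44 XOR 64 = 108
The Nim-value of this position is 108.

108


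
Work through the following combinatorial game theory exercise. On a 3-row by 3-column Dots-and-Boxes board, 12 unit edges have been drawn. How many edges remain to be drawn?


Grid: 3 x 3 boxes, i.e. 4 rows and 4 columns of dots.
Horizontal edges: (rows + 1) * cols = 4 * 3 = 12
Vertical edges: rows * (cols + 1) = 3 * 4 = 12
Total edges: 12 + 12 = 24
Edges drawn: 12
Remaining: 24 - 12 = 12

12


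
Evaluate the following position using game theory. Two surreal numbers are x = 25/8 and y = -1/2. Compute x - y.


x = 25/8, y = -1/2
Converting to common denominator: 8
x = 25/8, y = -4/8
x - y = 25/8 - -1/2 = 29/8

29/8


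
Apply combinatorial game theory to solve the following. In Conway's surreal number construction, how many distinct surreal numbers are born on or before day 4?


Day 0: {|} = 0 is born. Count = 1.
Day n: the number of surreal numbers born by day n is 2^(n+1) - 1.
By day 0: 2^1 - 1 = 1
By day 1: 2^2 - 1 = 3
By day 2: 2^3 - 1 = 7
By day 3: 2^4 - 1 = 15
By day 4: 2^5 - 1 = 31
By day 4: 31 surreal numbers.

31


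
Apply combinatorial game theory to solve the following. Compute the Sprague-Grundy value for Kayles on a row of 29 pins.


Kayles: a move removes 1 or 2 adjacent pins from a contiguous row.
Removing pins from a row of k leaves two independent rows (a, b) with a + b = k - 1 (one pin) or a + b = k - 2 (two pins); an end removal gives a = 0.
By Sprague-Grundy, G(k) = mex{ G(a) XOR G(b) } over all these splits. G(0) = 0.
G(1): splits (0,0):0^0=0 -> mex({0}) = 1
G(2): splits (0,1):0^1=1 (0,0):0^0=0 -> mex({0, 1}) = 2
G(3): splits (0,2):0^2=2 (1,1):1^1=0 (0,1):0^1=1 -> mex({0, 1, 2}) = 3
G(4): splits (0,3):0^3=3 (1,2):1^2=3 (0,2):0^2=2 (1,1):1^1=0 -> mex({0, 2, 3}) = 1
G(5): splits (0,4):0^1=1 (1,3):1^3=2 (2,2):2^2=0 (0,3):0^3=3 (1,2):1^2=3 -> mex({0, 1, 2, 3}) = 4
G(6) = mex({0, 1, 2, 4}) = 3
G(7) = mex({0, 1, 3, 4, 5}) = 2
G(8) = mex({0, 2, 3, 5, 6}) = 1
G(9) = mex({0, 1, 2, 3, 6, 7}) = 4
G(10) = mex({0, 1, 3, 4, 5, 7}) = 2
G(11) = mex({0, 1, 2, 3, 4, 5}) = 6
G(12) = mex({0, 1, 2, 3, 5, 6, 7}) = 4
G(13) = mex({0, 2, 3, 4, 6, 7}) = 1
G(14) = mex({0, 1, 4, 5, 6, 7}) = 2
G(15) = mex({0, 1, 2, 3, 4, 5, 6}) = 7
G(16) = mex({0, 2, 3, 5, 6, 7}) = 1
G(17) = mex({0, 1, 2, 3, 5, 6, 7}) = 4
G(18) = mex({0, 1, 2, 4, 5, 6}) = 3
G(19) = mex({0, 1, 3, 4, 5, 7}) = 2
G(20) = mex({0, 2, 3, 4, 5, 6, 7}) = 1
G(21) = mex({0, 1, 2, 3, 5, 6, 7}) = 4
G(22) = mex({0, 1, 2, 3, 4, 5, 7}) = 6
G(23) = mex({0, 1, 2, 3, 4, 5, 6}) = 7
G(24) = mex({0, 1, 2, 3, 5, 6, 7}) = 4
G(25) = mex({0, 2, 3, 4, 6, 7}) = 1
G(26) = mex({0, 1, 3, 4, 5, 6, 7}) = 2
G(27) = mex({0, 1, 2, 3, 4, 5, 6, 7}) = 8
G(28) = mex({0, 1, 2, 3, 4, 6, 7, 8}) = 5
G(29) = mex({0, 1, 2, 3, 5, 6, 7, 8, 9}) = 4
Therefore G(29) = 4.

4


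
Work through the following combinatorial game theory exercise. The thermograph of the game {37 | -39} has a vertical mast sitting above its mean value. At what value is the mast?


Game = {37 | -39}, a switch {a | b} with numbers a > b.
Its thermograph has left wall a - t and right wall b + t, which meet at t = (a - b)/2, where both equal (a + b)/2. So the mast (mean value) is at (a + b)/2.
Mean = (37 + (-39))/2 = -2/2 = -1

-1


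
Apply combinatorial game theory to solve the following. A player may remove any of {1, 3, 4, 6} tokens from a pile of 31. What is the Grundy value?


The subtraction set is S = {1, 3, 4, 6}.
G(k) = mex{ G(k - s) : s in S, s <= k }. We compute iteratively: G(0) = 0.
G(1) = mex({0}) = 1
G(2) = mex({1}) = 0
G(3) = mex({0}) = 1
G(4) = mex({0, 1}) = 2
G(5) = mex({0, 1, 2}) = 3
G(6) = mex({0, 1, 3}) = 2
G(7) = mex({1, 2}) = 0
G(8) = mex({0, 2, 3}) = 1
G(9) = mex({1, 2, 3}) = 0
G(10) = mex({0, 2}) = 1
G(11) = mex({0, 1, 3}) = 2
G(12) = mex({0, 1, 2}) = 3
Observe that G(7)..G(12) = 0, 1, 0, 1, 2, 3 repeats G(0)..G(5) = 0, 1, 0, 1, 2, 3.
For k >= max(S) = 6, G(k) is determined by the previous 6 values G(k-6)..G(k-1); a window of 6 consecutive values has recurred shifted by 7, so by induction G(k + 7) = G(k) for all k >= 0: the sequence is periodic from the start with period 7.
One period: G(0..6) = 0, 1, 0, 1, 2, 3, 2.
31 mod 7 = 3, so G(31) = G(3) = 1.

1


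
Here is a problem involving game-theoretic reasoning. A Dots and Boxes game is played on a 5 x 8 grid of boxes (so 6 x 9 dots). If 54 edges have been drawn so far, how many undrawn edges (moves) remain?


Grid: 5 x 8 boxes, i.e. 6 rows and 9 columns of dots.
Horizontal edges: (rows + 1) * cols = 6 * 8 = 48
Vertical edges: rows * (cols + 1) = 5 * 9 = 45
Total edges: 48 + 45 = 93
Edges drawn: 54
Remaining: 93 - 54 = 39

39


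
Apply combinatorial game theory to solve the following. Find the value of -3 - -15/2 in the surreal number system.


x = -3, y = -15/2
Converting to common denominator: 2
x = -6/2, y = -15/2
x - y = -3 - -15/2 = 9/2

9/2


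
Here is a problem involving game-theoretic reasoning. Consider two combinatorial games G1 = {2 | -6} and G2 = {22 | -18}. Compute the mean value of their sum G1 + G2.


G1 = {2 | -6}, G2 = {22 | -18}
Each is a switch {a | b} with numbers a > b; its mean value is (a + b)/2, and mean value is additive over game sums: m(G1 + G2) = m(G1) + m(G2).
Mean of G1 = (2 + (-6))/2 = -4/2 = -2
Mean of G2 = (22 + (-18))/2 = 4/2 = 2
Mean of G1 + G2 = -2 + 2 = 0

0


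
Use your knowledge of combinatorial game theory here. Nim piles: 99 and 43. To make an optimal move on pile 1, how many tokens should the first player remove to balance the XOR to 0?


Piles: 99 and 43
Current XOR: 99 XOR 43 = 72 (non-zero, so this is an N-position).
To make the XOR zero, we need to find a move that balances the piles.
For pile 1 (size 99): target = 99 XOR 72 = 43
We reduce pile 1 from 99 to 43.
Tokens removed: 99 - 43 = 56
Verification: 43 XOR 43 = 0

56


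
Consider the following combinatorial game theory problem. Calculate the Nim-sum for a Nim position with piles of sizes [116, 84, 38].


We need the XOR (exclusive or) of all pile sizes.
After XOR-ing pile 1 (size 116): 0 XOR 116 = 116
After XOR-ing pile 2 (size 84): 116 XOR 84 = 32
After XOR-ing pile 3 (size 38): 32 XOR 38 = 6
The Nim-value of this position is 6.

6


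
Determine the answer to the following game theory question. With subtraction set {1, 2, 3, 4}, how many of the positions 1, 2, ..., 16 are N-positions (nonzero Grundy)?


Subtraction set S = {1, 2, 3, 4}, so G(n) = n mod 5.
G(n) = 0 when n is a multiple of 5.
Multiples of 5 in [1, 16]: 3
N-positions (nonzero Grundy) = 16 - 3 = 13

13


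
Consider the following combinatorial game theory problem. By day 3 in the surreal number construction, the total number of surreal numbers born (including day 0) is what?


Day 0: {|} = 0 is born. Count = 1.
Day n: the number of surreal numbers born by day n is 2^(n+1) - 1.
By day 0: 2^1 - 1 = 1
By day 1: 2^2 - 1 = 3
By day 2: 2^3 - 1 = 7
By day 3: 2^4 - 1 = 15
By day 3: 15 surreal numbers.

15


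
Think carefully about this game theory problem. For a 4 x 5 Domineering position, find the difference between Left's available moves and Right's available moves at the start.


Board is 4 x 5 (rows x cols).
Left (vertical) placements: (rows-1) * cols = 3 * 5 = 15
Right (horizontal) placements: rows * (cols-1) = 4 * 4 = 16
Advantage = Left - Right = 15 - 16 = -1

-1


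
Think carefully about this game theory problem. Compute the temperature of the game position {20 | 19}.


The game is {20 | 19}, a switch {a | b} with numbers a > b.
Cooling {a | b} by t gives {a - t | b + t}, which stops being hot when a - t = b + t, i.e. at t = (a - b)/2. So the temperature of a switch is (a - b)/2.
Temperature = (Left option - Right option) / 2
= (20 - (19)) / 2
= 1 / 2
= 1/2

1/2


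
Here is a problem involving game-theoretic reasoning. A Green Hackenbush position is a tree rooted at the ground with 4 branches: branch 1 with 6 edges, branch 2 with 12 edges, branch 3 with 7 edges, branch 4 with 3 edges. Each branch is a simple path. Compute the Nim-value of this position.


The tree has 4 branches from the ground vertex.
In Green Hackenbush, the Nim-value of a simple path of length k is k.
Branch 1: length 6, Nim-value = 6
Branch 2: length 12, Nim-value = 12
Branch 3: length 7, Nim-value = 7
Branch 4: length 3, Nim-value = 3
Total Nim-value = XOR of all branch values:
0 XOR 6 = 6
6 XOR 12 = 10
10 XOR 7 = 13
13 XOR 3 = 14
Nim-value of the tree = 14

14


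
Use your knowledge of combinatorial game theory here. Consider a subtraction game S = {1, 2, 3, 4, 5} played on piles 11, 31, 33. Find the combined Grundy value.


Subtraction set: {1, 2, 3, 4, 5}
For this subtraction set, G(n) = n mod 6 (period = max + 1 = 6).
Pile 1 (size 11): G(11) = 11 mod 6 = 5
Pile 2 (size 31): G(31) = 31 mod 6 = 1
Pile 3 (size 33): G(33) = 33 mod 6 = 3
Total Grundy value = XOR of all: 5 XOR 1 XOR 3 = 7

7


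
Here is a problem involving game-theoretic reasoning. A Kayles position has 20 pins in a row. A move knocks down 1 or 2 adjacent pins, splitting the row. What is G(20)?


Kayles: a move removes 1 or 2 adjacent pins from a contiguous row.
Removing pins from a row of k leaves two independent rows (a, b) with a + b = k - 1 (one pin) or a + b = k - 2 (two pins); an end removal gives a = 0.
By Sprague-Grundy, G(k) = mex{ G(a) XOR G(b) } over all these splits. G(0) = 0.
G(1): splits (0,0):0^0=0 -> mex({0}) = 1
G(2): splits (0,1):0^1=1 (0,0):0^0=0 -> mex({0, 1}) = 2
G(3): splits (0,2):0^2=2 (1,1):1^1=0 (0,1):0^1=1 -> mex({0, 1, 2}) = 3
G(4): splits (0,3):0^3=3 (1,2):1^2=3 (0,2):0^2=2 (1,1):1^1=0 -> mex({0, 2, 3}) = 1
G(5): splits (0,4):0^1=1 (1,3):1^3=2 (2,2):2^2=0 (0,3):0^3=3 (1,2):1^2=3 -> mex({0, 1, 2, 3}) = 4
G(6) = mex({0, 1, 2, 4}) = 3
G(7) = mex({0, 1, 3, 4, 5}) = 2
G(8) = mex({0, 2, 3, 5, 6}) = 1
G(9) = mex({0, 1, 2, 3, 6, 7}) = 4
G(10) = mex({0, 1, 3, 4, 5, 7}) = 2
G(11) = mex({0, 1, 2, 3, 4, 5}) = 6
G(12) = mex({0, 1, 2, 3, 5, 6, 7}) = 4
G(13) = mex({0, 2, 3, 4, 6, 7}) = 1
G(14) = mex({0, 1, 4, 5, 6, 7}) = 2
G(15) = mex({0, 1, 2, 3, 4, 5, 6}) = 7
G(16) = mex({0, 2, 3, 5, 6, 7}) = 1
G(17) = mex({0, 1, 2, 3, 5, 6, 7}) = 4
G(18) = mex({0, 1, 2, 4, 5, 6}) = 3
G(19) = mex({0, 1, 3, 4, 5, 7}) = 2
G(20) = mex({0, 2, 3, 4, 5, 6, 7}) = 1
Therefore G(20) = 1.

1


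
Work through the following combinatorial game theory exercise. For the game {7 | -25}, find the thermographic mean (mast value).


Game = {7 | -25}, a switch {a | b} with numbers a > b.
Its thermograph has left wall a - t and right wall b + t, which meet at t = (a - b)/2, where both equal (a + b)/2. So the mast (mean value) is at (a + b)/2.
Mean = (7 + (-25))/2 = -18/2 = -9

-9


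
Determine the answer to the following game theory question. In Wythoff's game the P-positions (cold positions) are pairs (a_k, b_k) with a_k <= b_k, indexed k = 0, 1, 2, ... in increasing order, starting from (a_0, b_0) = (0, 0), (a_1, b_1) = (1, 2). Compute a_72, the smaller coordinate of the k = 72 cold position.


By Wythoff's theorem, a_k = floor(k * phi) and b_k = floor(k * phi^2) = a_k + k, where phi = (1 + sqrt(5))/2 is the golden ratio.
phi = (1 + sqrt(5))/2 = 1.618034
k = 72
k * phi = 72 * 1.618034 = 116.498447
a_72 = floor(k * phi) = 116

116


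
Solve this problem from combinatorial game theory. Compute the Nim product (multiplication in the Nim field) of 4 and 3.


Nim multiplication is bilinear over XOR: (u XOR v) * w = (u*w) XOR (v*w).
So we split each operand into its bit components and XOR the pairwise Nim products.
4 = 4 (as XOR of powers of 2).
3 = 1 + 2 (as XOR of powers of 2).
Using the standard Nim-product table on single bits:
  2*2 = 3,   2*4 = 8,   2*8 = 12,
  4*4 = 6,   4*8 = 11,  8*8 = 13,
and  1*x = x (identity), k*l = l*k (commutative).
Pairwise Nim products:
  4 * 1 = 4
  4 * 2 = 8
XOR them: 4 XOR 8 = 12.
Result: 4 * 3 = 12 (in Nim).

12


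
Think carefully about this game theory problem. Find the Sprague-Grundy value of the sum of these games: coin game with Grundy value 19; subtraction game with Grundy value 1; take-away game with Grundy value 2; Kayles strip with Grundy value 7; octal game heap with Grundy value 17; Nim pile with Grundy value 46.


By the Sprague-Grundy theorem, the Grundy value of a sum of games is the XOR of individual Grundy values.
coin game: Grundy value = 19. Running XOR: 0 XOR 19 = 19
subtraction game: Grundy value = 1. Running XOR: 19 XOR 1 = 18
take-away game: Grundy value = 2. Running XOR: 18 XOR 2 = 16
Kayles strip: Grundy value = 7. Running XOR: 16 XOR 7 = 23
octal game heap: Grundy value = 17. Running XOR: 23 XOR 17 = 6
Nim pile: Grundy value = 46. Running XOR: 6 XOR 46 = 40
The combined Grundy value is 40.

40


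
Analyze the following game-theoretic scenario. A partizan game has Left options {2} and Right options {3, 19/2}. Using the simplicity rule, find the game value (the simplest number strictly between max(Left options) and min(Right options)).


Left options: {2}, max = 2
Right options: {3, 19/2}, min = 3
All options are numbers and max(Left) < min(Right), so by the simplicity theorem the value is the simplest (earliest-born) number strictly between 2 and 3.
No integer lies strictly between 2 and 3, so the value is the dyadic rational m/2^k in the interval with the smallest k (then m odd); search k = 1, 2, ...:
Denominator 2: 5/2 lies strictly between 2 and 3 -- found.
The simplest number in the interval is 5/2.
Game value = 5/2

5/2


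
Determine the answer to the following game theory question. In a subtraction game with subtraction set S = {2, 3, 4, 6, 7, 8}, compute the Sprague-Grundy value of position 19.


The subtraction set is S = {2, 3, 4, 6, 7, 8}.
G(k) = mex{ G(k - s) : s in S, s <= k }. We compute iteratively: G(0) = 0.
G(1) = mex({}) = 0
G(2) = mex({0}) = 1
G(3) = mex({0}) = 1
G(4) = mex({0, 1}) = 2
G(5) = mex({0, 1}) = 2
G(6) = mex({0, 1, 2}) = 3
G(7) = mex({0, 1, 2}) = 3
G(8) = mex({0, 1, 2, 3}) = 4
G(9) = mex({0, 1, 2, 3}) = 4
G(10) = mex({1, 2, 3, 4}) = 0
G(11) = mex({1, 2, 3, 4}) = 0
G(12) = mex({0, 2, 3, 4}) = 1
G(13) = mex({0, 2, 3, 4}) = 1
G(14) = mex({0, 1, 3, 4}) = 2
G(15) = mex({0, 1, 3, 4}) = 2
G(16) = mex({0, 1, 2, 4}) = 3
G(17) = mex({0, 1, 2, 4}) = 3
Observe that G(10)..G(17) = 0, 0, 1, 1, 2, 2, 3, 3 repeats G(0)..G(7) = 0, 0, 1, 1, 2, 2, 3, 3.
For k >= max(S) = 8, G(k) is determined by the previous 8 values G(k-8)..G(k-1); a window of 8 consecutive values has recurred shifted by 10, so by induction G(k + 10) = G(k) for all k >= 0: the sequence is periodic from the start with period 10.
One period: G(0..9) = 0, 0, 1, 1, 2, 2, 3, 3, 4, 4.
19 mod 10 = 9, so G(19) = G(9) = 4.

4


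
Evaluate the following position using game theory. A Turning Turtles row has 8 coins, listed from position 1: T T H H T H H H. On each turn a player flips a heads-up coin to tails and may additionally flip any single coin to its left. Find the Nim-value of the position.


Coins: T T H H T H H H
Key fact: a single head at position k behaves exactly like a Nim heap of size k (turning it to T and optionally flipping a coin at j < k corresponds to moving the heap from k to j, or to 0), and heads combine as a disjunctive sum (two heads at the same place would cancel, matching j XOR j = 0). So the Nim-value is the XOR of the 1-indexed positions of the heads.
Face-up positions (1-indexed): [3, 4, 6, 7, 8]
XOR 0 with 3: 0 XOR 3 = 3
XOR 3 with 4: 3 XOR 4 = 7
XOR 7 with 6: 7 XOR 6 = 1
XOR 1 with 7: 1 XOR 7 = 6
XOR 6 with 8: 6 XOR 8 = 14
Nim-value = 14

14


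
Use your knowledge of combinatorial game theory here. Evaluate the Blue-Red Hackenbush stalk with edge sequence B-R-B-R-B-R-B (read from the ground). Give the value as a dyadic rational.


Edges (from ground): B-R-B-R-B-R-B
By Berlekamp's sign-expansion rule, a Blue-Red Hackenbush stalk has the value of the surreal number whose sign sequence is the edge sequence with B -> + and R -> -.
Sign sequence: +-+-+-+
Trace the sign expansion in the surreal number tree, starting from 0:
Edge 1: B (sign +) -> bounds (0, +inf), value = 1
Edge 2: R (sign -) -> bounds (0, 1), value = 1/2
Edge 3: B (sign +) -> bounds (1/2, 1), value = 3/4
Edge 4: R (sign -) -> bounds (1/2, 3/4), value = 5/8
Edge 5: B (sign +) -> bounds (5/8, 3/4), value = 11/16
Edge 6: R (sign -) -> bounds (5/8, 11/16), value = 21/32
Edge 7: B (sign +) -> bounds (21/32, 11/16), value = 43/64
Game value = 43/64

43/64


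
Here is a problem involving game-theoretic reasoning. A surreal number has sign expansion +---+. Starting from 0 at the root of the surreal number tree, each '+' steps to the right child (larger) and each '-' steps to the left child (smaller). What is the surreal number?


Sign expansion: +---+
Rule: track bounds (lo, hi), initially (-inf, +inf). On '+', the current value becomes lo and we move to the simplest number in (value, hi): value + 1 if hi = +inf, otherwise the midpoint (value + hi)/2. On '-', the current value becomes hi and we move to value - 1 if lo = -inf, otherwise the midpoint (lo + value)/2.
Start at 0.
Step 1: sign = +, move right. Bounds: (0, +inf). Value = 1
Step 2: sign = -, move left. Bounds: (0, 1). Value = 1/2
Step 3: sign = -, move left. Bounds: (0, 1/2). Value = 1/4
Step 4: sign = -, move left. Bounds: (0, 1/4). Value = 1/8
Step 5: sign = +, move right. Bounds: (1/8, 1/4). Value = 3/16
The surreal number with sign expansion +---+ is 3/16.

3/16


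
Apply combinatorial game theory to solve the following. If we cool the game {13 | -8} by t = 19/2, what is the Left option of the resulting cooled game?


Original game: {13 | -8} (a switch {a | b} with a > b).
Cooling by t (for t below the temperature (a - b)/2 = 21/2) taxes each move by t: {a | b} cooled by t is {a - t | b + t}.
Cooling amount: t = 19/2
Cooled Left option: 13 - 19/2 = 7/2
Cooled Right option: -8 + 19/2 = 3/2
Cooled game: {7/2 | 3/2}
Left option = 7/2

7/2


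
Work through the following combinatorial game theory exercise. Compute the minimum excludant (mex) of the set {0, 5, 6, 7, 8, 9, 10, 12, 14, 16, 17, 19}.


Set = {0, 5, 6, 7, 8, 9, 10, 12, 14, 16, 17, 19}
0 is in the set.
1 is NOT in the set. This is the mex.
mex = 1

1


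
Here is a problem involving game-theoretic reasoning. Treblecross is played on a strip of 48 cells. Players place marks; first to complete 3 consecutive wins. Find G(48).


Treblecross: place X on empty cells; 3-in-a-row wins.
Playing within two cells of an existing X lets the opponent win at once, so sensible play treats the cells i-2..i+2 around each X as dead. The player left with no safe cell loses, so this is a normal-play take-away game on strips of safe cells.
Placing X at cell i (0-indexed) of a strip of k safe cells leaves independent strips of sizes max(0, i-2) and max(0, k-i-3). Hence G(k) = mex{ G(max(0,i-2)) XOR G(max(0,k-i-3)) : 0 <= i < k }, with G(0) = 0.
G(1): splits (0,0):0^0=0 -> mex({0}) = 1
G(2): splits (0,0):0^0=0 -> mex({0}) = 1
G(3): splits (0,0):0^0=0 -> mex({0}) = 1
G(4): splits (0,1):0^1=1 (0,0):0^0=0 -> mex({0, 1}) = 2
G(5): splits (0,2):0^1=1 (0,1):0^1=1 (0,0):0^0=0 -> mex({0, 1}) = 2
G(6) = mex({1}) = 0
G(7) = mex({0, 1, 2}) = 3
G(8) = mex({0, 1, 2}) = 3
G(9) = mex({0, 2}) = 1
G(10) = mex({0, 2, 3}) = 1
G(11) = mex({0, 3}) = 1
G(12) = mex({1, 3}) = 0
G(13) = mex({0, 1, 2, 3}) = 4
G(14) = mex({0, 1, 2}) = 3
G(15) = mex({0, 1, 2}) = 3
G(16) = mex({0, 1, 2, 4}) = 3
G(17) = mex({0, 1, 3, 4}) = 2
G(18) = mex({0, 1, 3, 4}) = 2
G(19) = mex({0, 1, 3, 5}) = 2
G(20) = mex({0, 1, 2, 3, 5}) = 4
G(21) = mex({0, 1, 2, 3, 5}) = 4
G(22) = mex({1, 2, 6}) = 0
G(23) = mex({0, 1, 2, 3, 4, 6}) = 5
G(24) = mex({0, 1, 2, 3, 4}) = 5
G(25) = mex({0, 1, 3, 4, 7}) = 2
G(26) = mex({0, 1, 3, 4, 5, 7}) = 2
G(27) = mex({0, 1, 3, 5}) = 2
G(28) = mex({0, 1, 2, 5}) = 3
G(29) = mex({0, 1, 2, 4, 5, 6}) = 3
G(30) = mex({1, 2, 4, 6}) = 0
G(31) = mex({0, 1, 2, 3, 4, 6}) = 5
G(32) = mex({1, 2, 3, 4, 7}) = 0
G(33) = mex({0, 3, 7}) = 1
G(34) = mex({0, 2, 3, 5, 7}) = 1
G(35) = mex({0, 2, 3, 5, 6}) = 1
G(36) = mex({0, 1, 2, 5, 6}) = 3
G(37) = mex({0, 1, 2, 4, 5, 6}) = 3
G(38) = mex({0, 1, 2, 4}) = 3
G(39) = mex({0, 1, 2, 3, 4, 7}) = 5
G(40) = mex({0, 1, 2, 3, 4, 5, 7}) = 6
G(41) = mex({0, 1, 2, 3, 5, 7}) = 4
G(42) = mex({0, 1, 2, 3, 5, 6, 7}) = 4
G(43) = mex({0, 2, 3, 5, 6}) = 1
G(44) = mex({1, 2, 3, 4, 5, 6}) = 0
G(45) = mex({0, 1, 2, 3, 4, 6, 7}) = 5
G(46) = mex({0, 1, 2, 3, 4, 7}) = 5
G(47) = mex({0, 1, 2, 3, 4, 5, 7}) = 6
G(48) = mex({0, 1, 2, 3, 4, 5, 7}) = 6
Therefore G(48) = 6.

6


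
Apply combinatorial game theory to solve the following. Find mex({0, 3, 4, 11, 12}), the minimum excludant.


Set = {0, 3, 4, 11, 12}
0 is in the set.
1 is NOT in the set. This is the mex.
mex = 1

1


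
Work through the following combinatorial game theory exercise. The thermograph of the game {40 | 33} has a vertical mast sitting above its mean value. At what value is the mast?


Game = {40 | 33}, a switch {a | b} with numbers a > b.
Its thermograph has left wall a - t and right wall b + t, which meet at t = (a - b)/2, where both equal (a + b)/2. So the mast (mean value) is at (a + b)/2.
Mean = (40 + (33))/2 = 73/2 = 73/2

73/2


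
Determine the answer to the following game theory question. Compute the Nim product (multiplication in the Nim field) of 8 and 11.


Nim multiplication is bilinear over XOR: (u XOR v) * w = (u*w) XOR (v*w).
So we split each operand into its bit components and XOR the pairwise Nim products.
8 = 8 (as XOR of powers of 2).
11 = 1 + 2 + 8 (as XOR of powers of 2).
Using the standard Nim-product table on single bits:
  2*2 = 3,   2*4 = 8,   2*8 = 12,
  4*4 = 6,   4*8 = 11,  8*8 = 13,
and  1*x = x (identity), k*l = l*k (commutative).
Pairwise Nim products:
  8 * 1 = 8
  8 * 2 = 12
  8 * 8 = 13
XOR them: 8 XOR 12 XOR 13 = 9.
Result: 8 * 11 = 9 (in Nim).

9


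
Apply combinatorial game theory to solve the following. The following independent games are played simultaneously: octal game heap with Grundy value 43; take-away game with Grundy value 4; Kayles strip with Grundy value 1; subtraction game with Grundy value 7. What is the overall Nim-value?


By the Sprague-Grundy theorem, the Grundy value of a sum of games is the XOR of individual Grundy values.
octal game heap: Grundy value = 43. Running XOR: 0 XOR 43 = 43
take-away game: Grundy value = 4. Running XOR: 43 XOR 4 = 47
Kayles strip: Grundy value = 1. Running XOR: 47 XOR 1 = 46
subtraction game: Grundy value = 7. Running XOR: 46 XOR 7 = 41
The combined Grundy value is 41.

41


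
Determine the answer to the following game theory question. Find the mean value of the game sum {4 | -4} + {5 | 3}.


G1 = {4 | -4}, G2 = {5 | 3}
Each is a switch {a | b} with numbers a > b; its mean value is (a + b)/2, and mean value is additive over game sums: m(G1 + G2) = m(G1) + m(G2).
Mean of G1 = (4 + (-4))/2 = 0/2 = 0
Mean of G2 = (5 + (3))/2 = 8/2 = 4
Mean of G1 + G2 = 0 + 4 = 4

4


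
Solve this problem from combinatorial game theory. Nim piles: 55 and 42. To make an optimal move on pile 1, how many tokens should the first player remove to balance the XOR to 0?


Piles: 55 and 42
Current XOR: 55 XOR 42 = 29 (non-zero, so this is an N-position).
To make the XOR zero, we need to find a move that balances the piles.
For pile 1 (size 55): target = 55 XOR 29 = 42
We reduce pile 1 from 55 to 42.
Tokens removed: 55 - 42 = 13
Verification: 42 XOR 42 = 0

13


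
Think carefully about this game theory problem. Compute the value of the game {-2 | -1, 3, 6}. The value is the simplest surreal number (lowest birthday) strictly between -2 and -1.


Left options: {-2}, max = -2
Right options: {-1, 3, 6}, min = -1
All options are numbers and max(Left) < min(Right), so by the simplicity theorem the value is the simplest (earliest-born) number strictly between -2 and -1.
No integer lies strictly between -2 and -1, so the value is the dyadic rational m/2^k in the interval with the smallest k (then m odd); search k = 1, 2, ...:
Denominator 2: -3/2 lies strictly between -2 and -1 -- found.
The simplest number in the interval is -3/2.
Game value = -3/2

-3/2
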